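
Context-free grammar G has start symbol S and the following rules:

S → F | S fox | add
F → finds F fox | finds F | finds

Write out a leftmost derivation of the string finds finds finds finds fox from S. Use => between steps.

S => S fox => F fox => finds F fox => finds finds F fox => finds finds finds F fox => finds finds finds finds fox

S => S fox   [S → S fox]
S fox => F fox   [S → F]
F fox => finds F fox   [F → finds F]
finds F fox => finds finds F fox   [F → finds F]
finds finds F fox => finds finds finds F fox   [F → finds F]
finds finds finds F fox => finds finds finds finds fox   [F → finds]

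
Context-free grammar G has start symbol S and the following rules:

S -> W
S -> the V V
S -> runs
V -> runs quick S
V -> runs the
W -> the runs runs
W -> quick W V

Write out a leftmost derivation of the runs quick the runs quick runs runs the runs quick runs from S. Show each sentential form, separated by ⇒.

S ⇒ the V V   [S -> the V V]
the V V ⇒ the runs quick S V   [V -> runs quick S]
the runs quick S V ⇒ the runs quick the V V V   [S -> the V V]
the runs quick the V V V ⇒ the runs quick the runs quick S V V   [V -> runs quick S]
the runs quick the runs quick S V V ⇒ the runs quick the runs quick runs V V   [S -> runs]
the runs quick the runs quick runs V V ⇒ the runs quick the runs quick runs runs the V   [V -> runs the]
the runs quick the runs quick runs runs the V ⇒ the runs quick the runs quick runs runs the runs quick S   [V -> runs quick S]
the runs quick the runs quick runs runs the runs quick S ⇒ the runs quick the runs quick runs runs the runs quick runs   [S -> runs]

S ⇒ the V V ⇒ the runs quick S V ⇒ the runs quick the V V V ⇒ the runs quick the runs quick S V V ⇒ the runs quick the runs quick runs V V ⇒ the runs quick the runs quick runs runs the V ⇒ the runs quick the runs quick runs runs the runs quick S ⇒ the runs quick the runs quick runs runs the runs quick runs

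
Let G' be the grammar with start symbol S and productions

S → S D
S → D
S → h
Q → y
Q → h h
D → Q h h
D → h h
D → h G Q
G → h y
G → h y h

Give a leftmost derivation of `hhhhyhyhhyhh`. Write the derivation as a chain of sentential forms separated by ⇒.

S⇒SD⇒SDD⇒SDDD⇒DDDD⇒hhDDD⇒hhhGQDD⇒hhhhyhQDD⇒hhhhyhyDD⇒hhhhyhyhhD⇒hhhhyhyhhQhh⇒hhhhyhyhhyhh

S ⇒ SD   [S → S D]
SD ⇒ SDD   [S → S D]
SDD ⇒ SDDD   [S → S D]
SDDD ⇒ DDDD   [S → D]
DDDD ⇒ hhDDD   [D → h h]
hhDDD ⇒ hhhGQDD   [D → h G Q]
hhhGQDD ⇒ hhhhyhQDD   [G → h y h]
hhhhyhQDD ⇒ hhhhyhyDD   [Q → y]
hhhhyhyDD ⇒ hhhhyhyhhD   [D → h h]
hhhhyhyhhD ⇒ hhhhyhyhhQhh   [D → Q h h]
hhhhyhyhhQhh ⇒ hhhhyhyhhyhh   [Q → y]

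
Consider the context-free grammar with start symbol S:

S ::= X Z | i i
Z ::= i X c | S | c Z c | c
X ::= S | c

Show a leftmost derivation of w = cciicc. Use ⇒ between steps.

S ⇒ XZ   [S ::= X Z]
XZ ⇒ cZ   [X ::= c]
cZ ⇒ ccZc   [Z ::= c Z c]
ccZc ⇒ ccSc   [Z ::= S]
ccSc ⇒ ccXZc   [S ::= X Z]
ccXZc ⇒ ccSZc   [X ::= S]
ccSZc ⇒ cciiZc   [S ::= i i]
cciiZc ⇒ cciicc   [Z ::= c]

S ⇒ XZ ⇒ cZ ⇒ ccZc ⇒ ccSc ⇒ ccXZc ⇒ ccSZc ⇒ cciiZc ⇒ cciicc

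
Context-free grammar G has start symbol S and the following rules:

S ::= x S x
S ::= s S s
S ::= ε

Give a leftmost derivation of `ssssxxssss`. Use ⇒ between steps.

S ⇒ sSs   [S ::= s S s]
sSs ⇒ ssSss   [S ::= s S s]
ssSss ⇒ sssSsss   [S ::= s S s]
sssSsss ⇒ ssssSssss   [S ::= s S s]
ssssSssss ⇒ ssssxSxssss   [S ::= x S x]
ssssxSxssss ⇒ ssssxxssss   [S ::= ε]

S⇒sSs⇒ssSss⇒sssSsss⇒ssssSssss⇒ssssxSxssss⇒ssssxxssss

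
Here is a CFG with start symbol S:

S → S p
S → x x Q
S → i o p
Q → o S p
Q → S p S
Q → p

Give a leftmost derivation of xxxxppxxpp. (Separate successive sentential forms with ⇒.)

S ⇒ Sp   [S → S p]
Sp ⇒ xxQp   [S → x x Q]
xxQp ⇒ xxSpSp   [Q → S p S]
xxSpSp ⇒ xxxxQpSp   [S → x x Q]
xxxxQpSp ⇒ xxxxppSp   [Q → p]
xxxxppSp ⇒ xxxxppxxQp   [S → x x Q]
xxxxppxxQp ⇒ xxxxppxxpp   [Q → p]

S ⇒ Sp ⇒ xxQp ⇒ xxSpSp ⇒ xxxxQpSp ⇒ xxxxppSp ⇒ xxxxppxxQp ⇒ xxxxppxxpp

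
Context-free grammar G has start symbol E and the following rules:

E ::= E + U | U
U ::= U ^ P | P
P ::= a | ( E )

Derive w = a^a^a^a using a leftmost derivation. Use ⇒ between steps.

E ⇒ U ⇒ U^P ⇒ U^P^P ⇒ U^P^P^P ⇒ P^P^P^P ⇒ a^P^P^P ⇒ a^a^P^P ⇒ a^a^a^P ⇒ a^a^a^a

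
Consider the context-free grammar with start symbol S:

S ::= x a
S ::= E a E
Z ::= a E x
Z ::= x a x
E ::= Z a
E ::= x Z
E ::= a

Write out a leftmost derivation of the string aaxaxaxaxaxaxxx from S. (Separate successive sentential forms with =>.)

S => EaE => aaE => aaxZ => aaxaEx => aaxaxZx => aaxaxaExx => aaxaxaxZxx => aaxaxaxaExxx => aaxaxaxaZaxxx => aaxaxaxaxaxaxxx

S => EaE   [S ::= E a E]
EaE => aaE   [E ::= a]
aaE => aaxZ   [E ::= x Z]
aaxZ => aaxaEx   [Z ::= a E x]
aaxaEx => aaxaxZx   [E ::= x Z]
aaxaxZx => aaxaxaExx   [Z ::= a E x]
aaxaxaExx => aaxaxaxZxx   [E ::= x Z]
aaxaxaxZxx => aaxaxaxaExxx   [Z ::= a E x]
aaxaxaxaExxx => aaxaxaxaZaxxx   [E ::= Z a]
aaxaxaxaZaxxx => aaxaxaxaxaxaxxx   [Z ::= x a x]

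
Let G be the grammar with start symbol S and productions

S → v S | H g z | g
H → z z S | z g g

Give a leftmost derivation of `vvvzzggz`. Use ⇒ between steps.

S ⇒ vS ⇒ vvS ⇒ vvvS ⇒ vvvHgz ⇒ vvvzzSgz ⇒ vvvzzggz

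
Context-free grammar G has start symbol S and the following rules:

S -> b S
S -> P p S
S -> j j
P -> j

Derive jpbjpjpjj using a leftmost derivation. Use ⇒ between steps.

S ⇒ PpS ⇒ jpS ⇒ jpbS ⇒ jpbPpS ⇒ jpbjpS ⇒ jpbjpPpS ⇒ jpbjpjpS ⇒ jpbjpjpjj

S ⇒ PpS   [S -> P p S]
PpS ⇒ jpS   [P -> j]
jpS ⇒ jpbS   [S -> b S]
jpbS ⇒ jpbPpS   [S -> P p S]
jpbPpS ⇒ jpbjpS   [P -> j]
jpbjpS ⇒ jpbjpPpS   [S -> P p S]
jpbjpPpS ⇒ jpbjpjpS   [P -> j]
jpbjpjpS ⇒ jpbjpjpjj   [S -> j j]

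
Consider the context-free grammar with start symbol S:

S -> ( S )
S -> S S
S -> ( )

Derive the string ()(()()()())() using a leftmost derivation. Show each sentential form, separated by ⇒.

S⇒SS⇒SSS⇒()SS⇒()(S)S⇒()(SS)S⇒()(SSS)S⇒()(SSSS)S⇒()(()SSS)S⇒()(()()SS)S⇒()(()()()S)S⇒()(()()()())S⇒()(()()()())()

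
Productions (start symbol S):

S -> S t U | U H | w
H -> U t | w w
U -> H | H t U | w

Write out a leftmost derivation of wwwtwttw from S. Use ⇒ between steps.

S ⇒ StU ⇒ UHtU ⇒ wHtU ⇒ wwwtU ⇒ wwwtHtU ⇒ wwwtUttU ⇒ wwwtwttU ⇒ wwwtwttw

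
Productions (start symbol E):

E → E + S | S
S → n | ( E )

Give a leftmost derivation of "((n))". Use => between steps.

E => S => (E) => (S) => ((E)) => ((S)) => ((n))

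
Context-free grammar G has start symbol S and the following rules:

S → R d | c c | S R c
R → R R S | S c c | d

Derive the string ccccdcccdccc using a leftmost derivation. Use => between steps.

S => SRc => ccRc => ccRRSc => ccSccRSc => ccSRcccRSc => ccccRcccRSc => ccccdcccRSc => ccccdcccdSc => ccccdcccdccc

S => SRc   [S → S R c]
SRc => ccRc   [S → c c]
ccRc => ccRRSc   [R → R R S]
ccRRSc => ccSccRSc   [R → S c c]
ccSccRSc => ccSRcccRSc   [S → S R c]
ccSRcccRSc => ccccRcccRSc   [S → c c]
ccccRcccRSc => ccccdcccRSc   [R → d]
ccccdcccRSc => ccccdcccdSc   [R → d]
ccccdcccdSc => ccccdcccdccc   [S → c c]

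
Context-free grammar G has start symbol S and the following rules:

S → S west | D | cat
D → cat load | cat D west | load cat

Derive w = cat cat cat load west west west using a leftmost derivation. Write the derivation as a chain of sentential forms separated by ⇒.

S ⇒ S west ⇒ D west ⇒ cat D west west ⇒ cat cat D west west west ⇒ cat cat cat load west west west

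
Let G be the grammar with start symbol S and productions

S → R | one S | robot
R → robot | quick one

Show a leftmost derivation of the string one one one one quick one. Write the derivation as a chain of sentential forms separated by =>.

S => one S   [S → one S]
one S => one one S   [S → one S]
one one S => one one one S   [S → one S]
one one one S => one one one one S   [S → one S]
one one one one S => one one one one R   [S → R]
one one one one R => one one one one quick one   [R → quick one]

S => one S => one one S => one one one S => one one one one S => one one one one R => one one one one quick one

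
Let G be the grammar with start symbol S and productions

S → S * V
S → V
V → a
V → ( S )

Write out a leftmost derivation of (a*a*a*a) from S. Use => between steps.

S => V   [S → V]
V => (S)   [V → ( S )]
(S) => (S*V)   [S → S * V]
(S*V) => (S*V*V)   [S → S * V]
(S*V*V) => (S*V*V*V)   [S → S * V]
(S*V*V*V) => (V*V*V*V)   [S → V]
(V*V*V*V) => (a*V*V*V)   [V → a]
(a*V*V*V) => (a*a*V*V)   [V → a]
(a*a*V*V) => (a*a*a*V)   [V → a]
(a*a*a*V) => (a*a*a*a)   [V → a]

S => V => (S) => (S*V) => (S*V*V) => (S*V*V*V) => (V*V*V*V) => (a*V*V*V) => (a*a*V*V) => (a*a*a*V) => (a*a*a*a)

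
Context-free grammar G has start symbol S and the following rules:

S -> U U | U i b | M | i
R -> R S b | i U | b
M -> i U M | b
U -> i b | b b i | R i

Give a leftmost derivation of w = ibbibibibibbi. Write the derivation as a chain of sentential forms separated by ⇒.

S⇒UU⇒RiU⇒RSbiU⇒iUSbiU⇒ibbiSbiU⇒ibbiUUbiU⇒ibbiRiUbiU⇒ibbibiUbiU⇒ibbibiRibiU⇒ibbibibibiU⇒ibbibibibibbi

S ⇒ UU   [S -> U U]
UU ⇒ RiU   [U -> R i]
RiU ⇒ RSbiU   [R -> R S b]
RSbiU ⇒ iUSbiU   [R -> i U]
iUSbiU ⇒ ibbiSbiU   [U -> b b i]
ibbiSbiU ⇒ ibbiUUbiU   [S -> U U]
ibbiUUbiU ⇒ ibbiRiUbiU   [U -> R i]
ibbiRiUbiU ⇒ ibbibiUbiU   [R -> b]
ibbibiUbiU ⇒ ibbibiRibiU   [U -> R i]
ibbibiRibiU ⇒ ibbibibibiU   [R -> b]
ibbibibibiU ⇒ ibbibibibibbi   [U -> b b i]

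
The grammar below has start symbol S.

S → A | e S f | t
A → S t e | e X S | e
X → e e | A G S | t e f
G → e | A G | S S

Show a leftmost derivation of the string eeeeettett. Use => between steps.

S=>A=>eXS=>eAGSS=>eeGSS=>eeAGSS=>eeeXSGSS=>eeeAGSSGSS=>eeeeGSSGSS=>eeeeeSSGSS=>eeeeetSGSS=>eeeeettGSS=>eeeeetteSS=>eeeeettetS=>eeeeettett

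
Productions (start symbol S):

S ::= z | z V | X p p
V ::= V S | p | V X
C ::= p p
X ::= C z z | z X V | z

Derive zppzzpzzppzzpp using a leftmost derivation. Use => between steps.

S => Xpp   [S ::= X p p]
Xpp => zXVpp   [X ::= z X V]
zXVpp => zCzzVpp   [X ::= C z z]
zCzzVpp => zppzzVpp   [C ::= p p]
zppzzVpp => zppzzVXpp   [V ::= V X]
zppzzVXpp => zppzzVSXpp   [V ::= V S]
zppzzVSXpp => zppzzVSSXpp   [V ::= V S]
zppzzVSSXpp => zppzzVXSSXpp   [V ::= V X]
zppzzVXSSXpp => zppzzpXSSXpp   [V ::= p]
zppzzpXSSXpp => zppzzpzSSXpp   [X ::= z]
zppzzpzSSXpp => zppzzpzXppSXpp   [S ::= X p p]
zppzzpzXppSXpp => zppzzpzzppSXpp   [X ::= z]
zppzzpzzppSXpp => zppzzpzzppzXpp   [S ::= z]
zppzzpzzppzXpp => zppzzpzzppzzpp   [X ::= z]

S=>Xpp=>zXVpp=>zCzzVpp=>zppzzVpp=>zppzzVXpp=>zppzzVSXpp=>zppzzVSSXpp=>zppzzVXSSXpp=>zppzzpXSSXpp=>zppzzpzSSXpp=>zppzzpzXppSXpp=>zppzzpzzppSXpp=>zppzzpzzppzXpp=>zppzzpzzppzzpp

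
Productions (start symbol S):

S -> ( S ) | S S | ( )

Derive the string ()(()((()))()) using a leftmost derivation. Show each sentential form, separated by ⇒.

S ⇒ SS   [S -> S S]
SS ⇒ ()S   [S -> ( )]
()S ⇒ ()(S)   [S -> ( S )]
()(S) ⇒ ()(SS)   [S -> S S]
()(SS) ⇒ ()(SSS)   [S -> S S]
()(SSS) ⇒ ()(()SS)   [S -> ( )]
()(()SS) ⇒ ()(()(S)S)   [S -> ( S )]
()(()(S)S) ⇒ ()(()((S))S)   [S -> ( S )]
()(()((S))S) ⇒ ()(()((()))S)   [S -> ( )]
()(()((()))S) ⇒ ()(()((()))())   [S -> ( )]

S ⇒ SS ⇒ ()S ⇒ ()(S) ⇒ ()(SS) ⇒ ()(SSS) ⇒ ()(()SS) ⇒ ()(()(S)S) ⇒ ()(()((S))S) ⇒ ()(()((()))S) ⇒ ()(()((()))())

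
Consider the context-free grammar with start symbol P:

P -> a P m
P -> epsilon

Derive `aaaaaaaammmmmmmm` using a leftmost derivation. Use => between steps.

P=>aPm=>aaPmm=>aaaPmmm=>aaaaPmmmm=>aaaaaPmmmmm=>aaaaaaPmmmmmm=>aaaaaaaPmmmmmmm=>aaaaaaaaPmmmmmmmm=>aaaaaaaammmmmmmm

P => aPm   [P -> a P m]
aPm => aaPmm   [P -> a P m]
aaPmm => aaaPmmm   [P -> a P m]
aaaPmmm => aaaaPmmmm   [P -> a P m]
aaaaPmmmm => aaaaaPmmmmm   [P -> a P m]
aaaaaPmmmmm => aaaaaaPmmmmmm   [P -> a P m]
aaaaaaPmmmmmm => aaaaaaaPmmmmmmm   [P -> a P m]
aaaaaaaPmmmmmmm => aaaaaaaaPmmmmmmmm   [P -> a P m]
aaaaaaaaPmmmmmmmm => aaaaaaaammmmmmmm   [P -> epsilon]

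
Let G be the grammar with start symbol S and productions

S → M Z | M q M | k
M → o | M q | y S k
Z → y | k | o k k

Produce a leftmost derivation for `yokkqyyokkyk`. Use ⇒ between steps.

S ⇒ MqM   [S → M q M]
MqM ⇒ ySkqM   [M → y S k]
ySkqM ⇒ yMZkqM   [S → M Z]
yMZkqM ⇒ yoZkqM   [M → o]
yoZkqM ⇒ yokkqM   [Z → k]
yokkqM ⇒ yokkqySk   [M → y S k]
yokkqySk ⇒ yokkqyMZk   [S → M Z]
yokkqyMZk ⇒ yokkqyySkZk   [M → y S k]
yokkqyySkZk ⇒ yokkqyyMZkZk   [S → M Z]
yokkqyyMZkZk ⇒ yokkqyyoZkZk   [M → o]
yokkqyyoZkZk ⇒ yokkqyyokkZk   [Z → k]
yokkqyyokkZk ⇒ yokkqyyokkyk   [Z → y]

S ⇒ MqM ⇒ ySkqM ⇒ yMZkqM ⇒ yoZkqM ⇒ yokkqM ⇒ yokkqySk ⇒ yokkqyMZk ⇒ yokkqyySkZk ⇒ yokkqyyMZkZk ⇒ yokkqyyoZkZk ⇒ yokkqyyokkZk ⇒ yokkqyyokkyk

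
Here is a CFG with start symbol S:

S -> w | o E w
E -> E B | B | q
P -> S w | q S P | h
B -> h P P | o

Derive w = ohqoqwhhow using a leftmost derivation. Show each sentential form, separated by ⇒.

S ⇒ oEw   [S -> o E w]
oEw ⇒ oEBw   [E -> E B]
oEBw ⇒ oBBw   [E -> B]
oBBw ⇒ ohPPBw   [B -> h P P]
ohPPBw ⇒ ohqSPPBw   [P -> q S P]
ohqSPPBw ⇒ ohqoEwPPBw   [S -> o E w]
ohqoEwPPBw ⇒ ohqoqwPPBw   [E -> q]
ohqoqwPPBw ⇒ ohqoqwhPBw   [P -> h]
ohqoqwhPBw ⇒ ohqoqwhhBw   [P -> h]
ohqoqwhhBw ⇒ ohqoqwhhow   [B -> o]

S⇒oEw⇒oEBw⇒oBBw⇒ohPPBw⇒ohqSPPBw⇒ohqoEwPPBw⇒ohqoqwPPBw⇒ohqoqwhPBw⇒ohqoqwhhBw⇒ohqoqwhhow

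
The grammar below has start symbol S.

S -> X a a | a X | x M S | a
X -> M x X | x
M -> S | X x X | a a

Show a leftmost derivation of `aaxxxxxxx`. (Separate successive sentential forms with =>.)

S => aX   [S -> a X]
aX => aMxX   [X -> M x X]
aMxX => aSxX   [M -> S]
aSxX => aaXxX   [S -> a X]
aaXxX => aaMxXxX   [X -> M x X]
aaMxXxX => aaXxXxXxX   [M -> X x X]
aaXxXxXxX => aaxxXxXxX   [X -> x]
aaxxXxXxX => aaxxxxXxX   [X -> x]
aaxxxxXxX => aaxxxxxxX   [X -> x]
aaxxxxxxX => aaxxxxxxx   [X -> x]

S => aX => aMxX => aSxX => aaXxX => aaMxXxX => aaXxXxXxX => aaxxXxXxX => aaxxxxXxX => aaxxxxxxX => aaxxxxxxx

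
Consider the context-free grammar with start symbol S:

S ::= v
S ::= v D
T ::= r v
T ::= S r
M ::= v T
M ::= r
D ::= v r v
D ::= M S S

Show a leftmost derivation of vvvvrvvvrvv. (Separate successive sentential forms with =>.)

S=>vD=>vMSS=>vvTSS=>vvSrSS=>vvvDrSS=>vvvMSSrSS=>vvvvTSSrSS=>vvvvrvSSrSS=>vvvvrvvSrSS=>vvvvrvvvrSS=>vvvvrvvvrvS=>vvvvrvvvrvv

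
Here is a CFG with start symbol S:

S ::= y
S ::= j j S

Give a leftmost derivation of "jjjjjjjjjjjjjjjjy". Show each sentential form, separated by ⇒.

S ⇒ jjS   [S ::= j j S]
jjS ⇒ jjjjS   [S ::= j j S]
jjjjS ⇒ jjjjjjS   [S ::= j j S]
jjjjjjS ⇒ jjjjjjjjS   [S ::= j j S]
jjjjjjjjS ⇒ jjjjjjjjjjS   [S ::= j j S]
jjjjjjjjjjS ⇒ jjjjjjjjjjjjS   [S ::= j j S]
jjjjjjjjjjjjS ⇒ jjjjjjjjjjjjjjS   [S ::= j j S]
jjjjjjjjjjjjjjS ⇒ jjjjjjjjjjjjjjjjS   [S ::= j j S]
jjjjjjjjjjjjjjjjS ⇒ jjjjjjjjjjjjjjjjy   [S ::= y]

S ⇒ jjS ⇒ jjjjS ⇒ jjjjjjS ⇒ jjjjjjjjS ⇒ jjjjjjjjjjS ⇒ jjjjjjjjjjjjS ⇒ jjjjjjjjjjjjjjS ⇒ jjjjjjjjjjjjjjjjS ⇒ jjjjjjjjjjjjjjjjy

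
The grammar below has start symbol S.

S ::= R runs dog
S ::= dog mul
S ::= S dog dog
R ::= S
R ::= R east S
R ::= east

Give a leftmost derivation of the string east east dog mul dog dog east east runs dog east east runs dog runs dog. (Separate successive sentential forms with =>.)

S => R runs dog   [S ::= R runs dog]
R runs dog => R east S runs dog   [R ::= R east S]
R east S runs dog => R east S east S runs dog   [R ::= R east S]
R east S east S runs dog => R east S east S east S runs dog   [R ::= R east S]
R east S east S east S runs dog => east east S east S east S runs dog   [R ::= east]
east east S east S east S runs dog => east east S dog dog east S east S runs dog   [S ::= S dog dog]
east east S dog dog east S east S runs dog => east east dog mul dog dog east S east S runs dog   [S ::= dog mul]
east east dog mul dog dog east S east S runs dog => east east dog mul dog dog east R runs dog east S runs dog   [S ::= R runs dog]
east east dog mul dog dog east R runs dog east S runs dog => east east dog mul dog dog east east runs dog east S runs dog   [R ::= east]
east east dog mul dog dog east east runs dog east S runs dog => east east dog mul dog dog east east runs dog east R runs dog runs dog   [S ::= R runs dog]
east east dog mul dog dog east east runs dog east R runs dog runs dog => east east dog mul dog dog east east runs dog east east runs dog runs dog   [R ::= east]

S => R runs dog => R east S runs dog => R east S east S runs dog => R east S east S east S runs dog => east east S east S east S runs dog => east east S dog dog east S east S runs dog => east east dog mul dog dog east S east S runs dog => east east dog mul dog dog east R runs dog east S runs dog => east east dog mul dog dog east east runs dog east S runs dog => east east dog mul dog dog east east runs dog east R runs dog runs dog => east east dog mul dog dog east east runs dog east east runs dog runs dog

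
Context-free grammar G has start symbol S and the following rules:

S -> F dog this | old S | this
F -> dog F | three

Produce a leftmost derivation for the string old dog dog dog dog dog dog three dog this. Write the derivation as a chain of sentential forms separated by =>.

S => old S   [S -> old S]
old S => old F dog this   [S -> F dog this]
old F dog this => old dog F dog this   [F -> dog F]
old dog F dog this => old dog dog F dog this   [F -> dog F]
old dog dog F dog this => old dog dog dog F dog this   [F -> dog F]
old dog dog dog F dog this => old dog dog dog dog F dog this   [F -> dog F]
old dog dog dog dog F dog this => old dog dog dog dog dog F dog this   [F -> dog F]
old dog dog dog dog dog F dog this => old dog dog dog dog dog dog F dog this   [F -> dog F]
old dog dog dog dog dog dog F dog this => old dog dog dog dog dog dog three dog this   [F -> three]

S => old S => old F dog this => old dog F dog this => old dog dog F dog this => old dog dog dog F dog this => old dog dog dog dog F dog this => old dog dog dog dog dog F dog this => old dog dog dog dog dog dog F dog this => old dog dog dog dog dog dog three dog this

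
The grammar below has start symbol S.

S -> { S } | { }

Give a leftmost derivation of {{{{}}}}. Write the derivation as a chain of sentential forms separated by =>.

S => {S}   [S -> { S }]
{S} => {{S}}   [S -> { S }]
{{S}} => {{{S}}}   [S -> { S }]
{{{S}}} => {{{{}}}}   [S -> { }]

S=>{S}=>{{S}}=>{{{S}}}=>{{{{}}}}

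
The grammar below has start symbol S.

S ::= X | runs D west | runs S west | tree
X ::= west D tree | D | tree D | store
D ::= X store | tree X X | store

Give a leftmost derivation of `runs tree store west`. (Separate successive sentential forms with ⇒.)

S ⇒ runs S west ⇒ runs X west ⇒ runs tree D west ⇒ runs tree store west

S ⇒ runs S west   [S ::= runs S west]
runs S west ⇒ runs X west   [S ::= X]
runs X west ⇒ runs tree D west   [X ::= tree D]
runs tree D west ⇒ runs tree store west   [D ::= store]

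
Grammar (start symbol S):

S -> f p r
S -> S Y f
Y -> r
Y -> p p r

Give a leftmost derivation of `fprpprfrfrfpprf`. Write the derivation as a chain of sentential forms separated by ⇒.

S ⇒ SYf ⇒ SYfYf ⇒ SYfYfYf ⇒ SYfYfYfYf ⇒ fprYfYfYfYf ⇒ fprpprfYfYfYf ⇒ fprpprfrfYfYf ⇒ fprpprfrfrfYf ⇒ fprpprfrfrfpprf

S ⇒ SYf   [S -> S Y f]
SYf ⇒ SYfYf   [S -> S Y f]
SYfYf ⇒ SYfYfYf   [S -> S Y f]
SYfYfYf ⇒ SYfYfYfYf   [S -> S Y f]
SYfYfYfYf ⇒ fprYfYfYfYf   [S -> f p r]
fprYfYfYfYf ⇒ fprpprfYfYfYf   [Y -> p p r]
fprpprfYfYfYf ⇒ fprpprfrfYfYf   [Y -> r]
fprpprfrfYfYf ⇒ fprpprfrfrfYf   [Y -> r]
fprpprfrfrfYf ⇒ fprpprfrfrfpprf   [Y -> p p r]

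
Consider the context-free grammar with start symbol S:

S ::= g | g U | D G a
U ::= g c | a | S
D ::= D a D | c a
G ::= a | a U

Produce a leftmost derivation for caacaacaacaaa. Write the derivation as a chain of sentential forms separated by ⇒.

S ⇒ DGa   [S ::= D G a]
DGa ⇒ DaDGa   [D ::= D a D]
DaDGa ⇒ DaDaDGa   [D ::= D a D]
DaDaDGa ⇒ DaDaDaDGa   [D ::= D a D]
DaDaDaDGa ⇒ caaDaDaDGa   [D ::= c a]
caaDaDaDGa ⇒ caacaaDaDGa   [D ::= c a]
caacaaDaDGa ⇒ caacaacaaDGa   [D ::= c a]
caacaacaaDGa ⇒ caacaacaacaGa   [D ::= c a]
caacaacaacaGa ⇒ caacaacaacaaa   [G ::= a]

S ⇒ DGa ⇒ DaDGa ⇒ DaDaDGa ⇒ DaDaDaDGa ⇒ caaDaDaDGa ⇒ caacaaDaDGa ⇒ caacaacaaDGa ⇒ caacaacaacaGa ⇒ caacaacaacaaa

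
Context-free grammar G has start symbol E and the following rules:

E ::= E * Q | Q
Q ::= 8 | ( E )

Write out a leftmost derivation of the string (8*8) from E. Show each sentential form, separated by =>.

E => Q => (E) => (E*Q) => (Q*Q) => (8*Q) => (8*8)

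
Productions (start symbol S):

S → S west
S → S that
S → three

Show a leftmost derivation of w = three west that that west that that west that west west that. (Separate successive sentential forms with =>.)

S => S that => S west that => S west west that => S that west west that => S west that west west that => S that west that west west that => S that that west that west west that => S west that that west that west west that => S that west that that west that west west that => S that that west that that west that west west that => S west that that west that that west that west west that => three west that that west that that west that west west that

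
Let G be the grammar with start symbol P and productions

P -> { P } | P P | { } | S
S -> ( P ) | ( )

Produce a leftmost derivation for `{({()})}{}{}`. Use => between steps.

P => PP => PPP => {P}PP => {S}PP => {(P)}PP => {({P})}PP => {({S})}PP => {({()})}PP => {({()})}{}P => {({()})}{}{}

P => PP   [P -> P P]
PP => PPP   [P -> P P]
PPP => {P}PP   [P -> { P }]
{P}PP => {S}PP   [P -> S]
{S}PP => {(P)}PP   [S -> ( P )]
{(P)}PP => {({P})}PP   [P -> { P }]
{({P})}PP => {({S})}PP   [P -> S]
{({S})}PP => {({()})}PP   [S -> ( )]
{({()})}PP => {({()})}{}P   [P -> { }]
{({()})}{}P => {({()})}{}{}   [P -> { }]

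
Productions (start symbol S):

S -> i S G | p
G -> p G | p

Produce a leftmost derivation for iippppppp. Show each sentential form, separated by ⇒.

S⇒iSG⇒iiSGG⇒iipGG⇒iippGG⇒iipppG⇒iippppG⇒iipppppG⇒iippppppG⇒iippppppp

S ⇒ iSG   [S -> i S G]
iSG ⇒ iiSGG   [S -> i S G]
iiSGG ⇒ iipGG   [S -> p]
iipGG ⇒ iippGG   [G -> p G]
iippGG ⇒ iipppG   [G -> p]
iipppG ⇒ iippppG   [G -> p G]
iippppG ⇒ iipppppG   [G -> p G]
iipppppG ⇒ iippppppG   [G -> p G]
iippppppG ⇒ iippppppp   [G -> p]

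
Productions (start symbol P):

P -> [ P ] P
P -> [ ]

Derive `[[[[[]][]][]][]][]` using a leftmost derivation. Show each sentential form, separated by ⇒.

P⇒[P]P⇒[[P]P]P⇒[[[P]P]P]P⇒[[[[P]P]P]P]P⇒[[[[[]]P]P]P]P⇒[[[[[]][]]P]P]P⇒[[[[[]][]][]]P]P⇒[[[[[]][]][]][]]P⇒[[[[[]][]][]][]][]

P ⇒ [P]P   [P -> [ P ] P]
[P]P ⇒ [[P]P]P   [P -> [ P ] P]
[[P]P]P ⇒ [[[P]P]P]P   [P -> [ P ] P]
[[[P]P]P]P ⇒ [[[[P]P]P]P]P   [P -> [ P ] P]
[[[[P]P]P]P]P ⇒ [[[[[]]P]P]P]P   [P -> [ ]]
[[[[[]]P]P]P]P ⇒ [[[[[]][]]P]P]P   [P -> [ ]]
[[[[[]][]]P]P]P ⇒ [[[[[]][]][]]P]P   [P -> [ ]]
[[[[[]][]][]]P]P ⇒ [[[[[]][]][]][]]P   [P -> [ ]]
[[[[[]][]][]][]]P ⇒ [[[[[]][]][]][]][]   [P -> [ ]]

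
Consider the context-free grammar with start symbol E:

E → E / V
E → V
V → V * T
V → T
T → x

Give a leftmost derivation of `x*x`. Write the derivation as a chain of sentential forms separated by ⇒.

E ⇒ V ⇒ V*T ⇒ T*T ⇒ x*T ⇒ x*x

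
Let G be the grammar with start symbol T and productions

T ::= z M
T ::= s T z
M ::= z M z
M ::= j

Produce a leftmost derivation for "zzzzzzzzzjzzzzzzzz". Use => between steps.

T => zM => zzMz => zzzMzz => zzzzMzzz => zzzzzMzzzz => zzzzzzMzzzzz => zzzzzzzMzzzzzz => zzzzzzzzMzzzzzzz => zzzzzzzzzMzzzzzzzz => zzzzzzzzzjzzzzzzzz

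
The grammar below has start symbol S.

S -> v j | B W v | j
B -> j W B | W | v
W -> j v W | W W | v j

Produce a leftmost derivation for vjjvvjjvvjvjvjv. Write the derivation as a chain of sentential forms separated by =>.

S => BWv => WWv => vjWv => vjWWv => vjjvWWv => vjjvWWWv => vjjvWWWWv => vjjvvjWWWv => vjjvvjjvWWWv => vjjvvjjvvjWWv => vjjvvjjvvjvjWv => vjjvvjjvvjvjvjv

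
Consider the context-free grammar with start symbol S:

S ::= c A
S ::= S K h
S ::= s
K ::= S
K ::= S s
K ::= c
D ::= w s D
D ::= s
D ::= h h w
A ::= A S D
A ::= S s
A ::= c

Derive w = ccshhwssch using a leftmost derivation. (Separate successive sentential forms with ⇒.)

S ⇒ SKh   [S ::= S K h]
SKh ⇒ cAKh   [S ::= c A]
cAKh ⇒ cASDKh   [A ::= A S D]
cASDKh ⇒ cASDSDKh   [A ::= A S D]
cASDSDKh ⇒ ccSDSDKh   [A ::= c]
ccSDSDKh ⇒ ccsDSDKh   [S ::= s]
ccsDSDKh ⇒ ccshhwSDKh   [D ::= h h w]
ccshhwSDKh ⇒ ccshhwsDKh   [S ::= s]
ccshhwsDKh ⇒ ccshhwssKh   [D ::= s]
ccshhwssKh ⇒ ccshhwssch   [K ::= c]

S⇒SKh⇒cAKh⇒cASDKh⇒cASDSDKh⇒ccSDSDKh⇒ccsDSDKh⇒ccshhwSDKh⇒ccshhwsDKh⇒ccshhwssKh⇒ccshhwssch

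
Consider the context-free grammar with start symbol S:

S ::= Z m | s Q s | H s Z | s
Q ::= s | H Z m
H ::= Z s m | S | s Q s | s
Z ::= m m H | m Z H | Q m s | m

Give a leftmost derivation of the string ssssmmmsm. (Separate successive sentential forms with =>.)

S => HsZ   [S ::= H s Z]
HsZ => SsZ   [H ::= S]
SsZ => sQssZ   [S ::= s Q s]
sQssZ => ssssZ   [Q ::= s]
ssssZ => ssssmmH   [Z ::= m m H]
ssssmmH => ssssmmZsm   [H ::= Z s m]
ssssmmZsm => ssssmmmsm   [Z ::= m]

S => HsZ => SsZ => sQssZ => ssssZ => ssssmmH => ssssmmZsm => ssssmmmsm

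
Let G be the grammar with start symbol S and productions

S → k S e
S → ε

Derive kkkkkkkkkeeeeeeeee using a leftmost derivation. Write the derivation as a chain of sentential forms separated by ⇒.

S⇒kSe⇒kkSee⇒kkkSeee⇒kkkkSeeee⇒kkkkkSeeeee⇒kkkkkkSeeeeee⇒kkkkkkkSeeeeeee⇒kkkkkkkkSeeeeeeee⇒kkkkkkkkkSeeeeeeeee⇒kkkkkkkkkeeeeeeeee

S ⇒ kSe   [S → k S e]
kSe ⇒ kkSee   [S → k S e]
kkSee ⇒ kkkSeee   [S → k S e]
kkkSeee ⇒ kkkkSeeee   [S → k S e]
kkkkSeeee ⇒ kkkkkSeeeee   [S → k S e]
kkkkkSeeeee ⇒ kkkkkkSeeeeee   [S → k S e]
kkkkkkSeeeeee ⇒ kkkkkkkSeeeeeee   [S → k S e]
kkkkkkkSeeeeeee ⇒ kkkkkkkkSeeeeeeee   [S → k S e]
kkkkkkkkSeeeeeeee ⇒ kkkkkkkkkSeeeeeeeee   [S → k S e]
kkkkkkkkkSeeeeeeeee ⇒ kkkkkkkkkeeeeeeeee   [S → ε]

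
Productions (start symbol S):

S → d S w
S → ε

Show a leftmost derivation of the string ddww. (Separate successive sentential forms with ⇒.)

S⇒dSw⇒ddSww⇒ddww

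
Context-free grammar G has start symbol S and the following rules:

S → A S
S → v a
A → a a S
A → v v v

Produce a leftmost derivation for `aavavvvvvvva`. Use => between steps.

S => AS => aaSS => aavaS => aavaAS => aavavvvS => aavavvvAS => aavavvvvvvS => aavavvvvvvva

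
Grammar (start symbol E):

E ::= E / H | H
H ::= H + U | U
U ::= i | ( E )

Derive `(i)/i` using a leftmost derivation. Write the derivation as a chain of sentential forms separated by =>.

E => E/H => H/H => U/H => (E)/H => (H)/H => (U)/H => (i)/H => (i)/U => (i)/i

E => E/H   [E ::= E / H]
E/H => H/H   [E ::= H]
H/H => U/H   [H ::= U]
U/H => (E)/H   [U ::= ( E )]
(E)/H => (H)/H   [E ::= H]
(H)/H => (U)/H   [H ::= U]
(U)/H => (i)/H   [U ::= i]
(i)/H => (i)/U   [H ::= U]
(i)/U => (i)/i   [U ::= i]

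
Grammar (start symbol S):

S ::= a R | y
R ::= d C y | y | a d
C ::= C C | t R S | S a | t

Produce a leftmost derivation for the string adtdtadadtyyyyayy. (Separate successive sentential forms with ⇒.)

S ⇒ aR ⇒ adCy ⇒ adtRSy ⇒ adtdCySy ⇒ adtdtRSySy ⇒ adtdtadSySy ⇒ adtdtadaRySy ⇒ adtdtadadCyySy ⇒ adtdtadadtRSyySy ⇒ adtdtadadtySyySy ⇒ adtdtadadtyyyySy ⇒ adtdtadadtyyyyaRy ⇒ adtdtadadtyyyyayy

S ⇒ aR   [S ::= a R]
aR ⇒ adCy   [R ::= d C y]
adCy ⇒ adtRSy   [C ::= t R S]
adtRSy ⇒ adtdCySy   [R ::= d C y]
adtdCySy ⇒ adtdtRSySy   [C ::= t R S]
adtdtRSySy ⇒ adtdtadSySy   [R ::= a d]
adtdtadSySy ⇒ adtdtadaRySy   [S ::= a R]
adtdtadaRySy ⇒ adtdtadadCyySy   [R ::= d C y]
adtdtadadCyySy ⇒ adtdtadadtRSyySy   [C ::= t R S]
adtdtadadtRSyySy ⇒ adtdtadadtySyySy   [R ::= y]
adtdtadadtySyySy ⇒ adtdtadadtyyyySy   [S ::= y]
adtdtadadtyyyySy ⇒ adtdtadadtyyyyaRy   [S ::= a R]
adtdtadadtyyyyaRy ⇒ adtdtadadtyyyyayy   [R ::= y]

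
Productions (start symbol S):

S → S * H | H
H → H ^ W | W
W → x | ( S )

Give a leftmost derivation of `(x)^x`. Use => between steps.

S=>H=>H^W=>W^W=>(S)^W=>(H)^W=>(W)^W=>(x)^W=>(x)^x

S => H   [S → H]
H => H^W   [H → H ^ W]
H^W => W^W   [H → W]
W^W => (S)^W   [W → ( S )]
(S)^W => (H)^W   [S → H]
(H)^W => (W)^W   [H → W]
(W)^W => (x)^W   [W → x]
(x)^W => (x)^x   [W → x]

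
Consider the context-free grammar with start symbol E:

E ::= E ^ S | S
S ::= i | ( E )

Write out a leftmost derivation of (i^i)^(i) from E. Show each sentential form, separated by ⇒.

E ⇒ E^S ⇒ S^S ⇒ (E)^S ⇒ (E^S)^S ⇒ (S^S)^S ⇒ (i^S)^S ⇒ (i^i)^S ⇒ (i^i)^(E) ⇒ (i^i)^(S) ⇒ (i^i)^(i)

E ⇒ E^S   [E ::= E ^ S]
E^S ⇒ S^S   [E ::= S]
S^S ⇒ (E)^S   [S ::= ( E )]
(E)^S ⇒ (E^S)^S   [E ::= E ^ S]
(E^S)^S ⇒ (S^S)^S   [E ::= S]
(S^S)^S ⇒ (i^S)^S   [S ::= i]
(i^S)^S ⇒ (i^i)^S   [S ::= i]
(i^i)^S ⇒ (i^i)^(E)   [S ::= ( E )]
(i^i)^(E) ⇒ (i^i)^(S)   [E ::= S]
(i^i)^(S) ⇒ (i^i)^(i)   [S ::= i]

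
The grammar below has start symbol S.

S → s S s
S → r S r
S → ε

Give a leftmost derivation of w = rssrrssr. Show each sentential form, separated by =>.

S => rSr   [S → r S r]
rSr => rsSsr   [S → s S s]
rsSsr => rssSssr   [S → s S s]
rssSssr => rssrSrssr   [S → r S r]
rssrSrssr => rssrrssr   [S → ε]

S => rSr => rsSsr => rssSssr => rssrSrssr => rssrrssr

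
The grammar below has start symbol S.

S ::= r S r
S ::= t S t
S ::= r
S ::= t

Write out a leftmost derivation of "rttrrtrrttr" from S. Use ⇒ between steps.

S ⇒ rSr   [S ::= r S r]
rSr ⇒ rtStr   [S ::= t S t]
rtStr ⇒ rttSttr   [S ::= t S t]
rttSttr ⇒ rttrSrttr   [S ::= r S r]
rttrSrttr ⇒ rttrrSrrttr   [S ::= r S r]
rttrrSrrttr ⇒ rttrrtrrttr   [S ::= t]

S ⇒ rSr ⇒ rtStr ⇒ rttSttr ⇒ rttrSrttr ⇒ rttrrSrrttr ⇒ rttrrtrrttr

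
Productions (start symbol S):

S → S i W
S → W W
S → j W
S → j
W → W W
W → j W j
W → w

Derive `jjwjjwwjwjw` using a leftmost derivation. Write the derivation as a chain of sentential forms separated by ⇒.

S ⇒ WW ⇒ jWjW ⇒ jWWjW ⇒ jjWjWjW ⇒ jjwjWjW ⇒ jjwjWWjW ⇒ jjwjjWjWjW ⇒ jjwjjWWjWjW ⇒ jjwjjwWjWjW ⇒ jjwjjwwjWjW ⇒ jjwjjwwjwjW ⇒ jjwjjwwjwjw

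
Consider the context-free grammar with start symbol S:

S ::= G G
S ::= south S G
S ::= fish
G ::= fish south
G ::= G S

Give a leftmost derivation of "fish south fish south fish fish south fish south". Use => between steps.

S => G G => G S G => fish south S G => fish south G G G => fish south G S G G => fish south fish south S G G => fish south fish south fish G G => fish south fish south fish fish south G => fish south fish south fish fish south fish south

S => G G   [S ::= G G]
G G => G S G   [G ::= G S]
G S G => fish south S G   [G ::= fish south]
fish south S G => fish south G G G   [S ::= G G]
fish south G G G => fish south G S G G   [G ::= G S]
fish south G S G G => fish south fish south S G G   [G ::= fish south]
fish south fish south S G G => fish south fish south fish G G   [S ::= fish]
fish south fish south fish G G => fish south fish south fish fish south G   [G ::= fish south]
fish south fish south fish fish south G => fish south fish south fish fish south fish south   [G ::= fish south]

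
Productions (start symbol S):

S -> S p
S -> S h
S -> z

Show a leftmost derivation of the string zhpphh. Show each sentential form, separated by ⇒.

S⇒Sh⇒Shh⇒Sphh⇒Spphh⇒Shpphh⇒zhpphh

S ⇒ Sh   [S -> S h]
Sh ⇒ Shh   [S -> S h]
Shh ⇒ Sphh   [S -> S p]
Sphh ⇒ Spphh   [S -> S p]
Spphh ⇒ Shpphh   [S -> S h]
Shpphh ⇒ zhpphh   [S -> z]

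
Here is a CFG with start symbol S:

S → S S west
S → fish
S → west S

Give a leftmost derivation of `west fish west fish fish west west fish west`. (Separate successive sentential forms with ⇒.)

S ⇒ S S west ⇒ S S west S west ⇒ west S S west S west ⇒ west fish S west S west ⇒ west fish S S west west S west ⇒ west fish west S S west west S west ⇒ west fish west fish S west west S west ⇒ west fish west fish fish west west S west ⇒ west fish west fish fish west west fish west

S ⇒ S S west   [S → S S west]
S S west ⇒ S S west S west   [S → S S west]
S S west S west ⇒ west S S west S west   [S → west S]
west S S west S west ⇒ west fish S west S west   [S → fish]
west fish S west S west ⇒ west fish S S west west S west   [S → S S west]
west fish S S west west S west ⇒ west fish west S S west west S west   [S → west S]
west fish west S S west west S west ⇒ west fish west fish S west west S west   [S → fish]
west fish west fish S west west S west ⇒ west fish west fish fish west west S west   [S → fish]
west fish west fish fish west west S west ⇒ west fish west fish fish west west fish west   [S → fish]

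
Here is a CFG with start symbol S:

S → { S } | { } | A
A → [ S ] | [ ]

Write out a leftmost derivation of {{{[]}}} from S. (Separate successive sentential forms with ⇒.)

S ⇒ {S} ⇒ {{S}} ⇒ {{{S}}} ⇒ {{{A}}} ⇒ {{{[]}}}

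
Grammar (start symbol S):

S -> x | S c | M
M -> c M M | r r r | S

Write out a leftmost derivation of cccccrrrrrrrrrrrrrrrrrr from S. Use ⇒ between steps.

S⇒M⇒cMM⇒ccMMM⇒cccMMMM⇒ccccMMMMM⇒cccccMMMMMM⇒cccccrrrMMMMM⇒cccccrrrrrrMMMM⇒cccccrrrrrrrrrMMM⇒cccccrrrrrrrrrrrrMM⇒cccccrrrrrrrrrrrrrrrM⇒cccccrrrrrrrrrrrrrrrrrr

S ⇒ M   [S -> M]
M ⇒ cMM   [M -> c M M]
cMM ⇒ ccMMM   [M -> c M M]
ccMMM ⇒ cccMMMM   [M -> c M M]
cccMMMM ⇒ ccccMMMMM   [M -> c M M]
ccccMMMMM ⇒ cccccMMMMMM   [M -> c M M]
cccccMMMMMM ⇒ cccccrrrMMMMM   [M -> r r r]
cccccrrrMMMMM ⇒ cccccrrrrrrMMMM   [M -> r r r]
cccccrrrrrrMMMM ⇒ cccccrrrrrrrrrMMM   [M -> r r r]
cccccrrrrrrrrrMMM ⇒ cccccrrrrrrrrrrrrMM   [M -> r r r]
cccccrrrrrrrrrrrrMM ⇒ cccccrrrrrrrrrrrrrrrM   [M -> r r r]
cccccrrrrrrrrrrrrrrrM ⇒ cccccrrrrrrrrrrrrrrrrrr   [M -> r r r]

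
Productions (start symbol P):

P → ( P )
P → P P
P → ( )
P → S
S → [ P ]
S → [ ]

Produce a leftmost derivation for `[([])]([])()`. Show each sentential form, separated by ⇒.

P ⇒ PP ⇒ SP ⇒ [P]P ⇒ [(P)]P ⇒ [(S)]P ⇒ [([])]P ⇒ [([])]PP ⇒ [([])](P)P ⇒ [([])](S)P ⇒ [([])]([])P ⇒ [([])]([])()

P ⇒ PP   [P → P P]
PP ⇒ SP   [P → S]
SP ⇒ [P]P   [S → [ P ]]
[P]P ⇒ [(P)]P   [P → ( P )]
[(P)]P ⇒ [(S)]P   [P → S]
[(S)]P ⇒ [([])]P   [S → [ ]]
[([])]P ⇒ [([])]PP   [P → P P]
[([])]PP ⇒ [([])](P)P   [P → ( P )]
[([])](P)P ⇒ [([])](S)P   [P → S]
[([])](S)P ⇒ [([])]([])P   [S → [ ]]
[([])]([])P ⇒ [([])]([])()   [P → ( )]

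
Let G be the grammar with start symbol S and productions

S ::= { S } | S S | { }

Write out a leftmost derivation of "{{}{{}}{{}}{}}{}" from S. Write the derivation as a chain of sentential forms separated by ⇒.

S⇒SS⇒{S}S⇒{SS}S⇒{SSS}S⇒{{}SS}S⇒{{}SSS}S⇒{{}{S}SS}S⇒{{}{{}}SS}S⇒{{}{{}}{S}S}S⇒{{}{{}}{{}}S}S⇒{{}{{}}{{}}{}}S⇒{{}{{}}{{}}{}}{}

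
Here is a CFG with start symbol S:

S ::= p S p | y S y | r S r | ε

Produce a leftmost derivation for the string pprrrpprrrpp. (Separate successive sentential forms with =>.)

S => pSp => ppSpp => pprSrpp => pprrSrrpp => pprrrSrrrpp => pprrrpSprrrpp => pprrrpprrrpp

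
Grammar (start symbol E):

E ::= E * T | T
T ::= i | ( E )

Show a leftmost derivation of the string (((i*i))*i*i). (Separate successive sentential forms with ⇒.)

E⇒T⇒(E)⇒(E*T)⇒(E*T*T)⇒(T*T*T)⇒((E)*T*T)⇒((T)*T*T)⇒(((E))*T*T)⇒(((E*T))*T*T)⇒(((T*T))*T*T)⇒(((i*T))*T*T)⇒(((i*i))*T*T)⇒(((i*i))*i*T)⇒(((i*i))*i*i)

E ⇒ T   [E ::= T]
T ⇒ (E)   [T ::= ( E )]
(E) ⇒ (E*T)   [E ::= E * T]
(E*T) ⇒ (E*T*T)   [E ::= E * T]
(E*T*T) ⇒ (T*T*T)   [E ::= T]
(T*T*T) ⇒ ((E)*T*T)   [T ::= ( E )]
((E)*T*T) ⇒ ((T)*T*T)   [E ::= T]
((T)*T*T) ⇒ (((E))*T*T)   [T ::= ( E )]
(((E))*T*T) ⇒ (((E*T))*T*T)   [E ::= E * T]
(((E*T))*T*T) ⇒ (((T*T))*T*T)   [E ::= T]
(((T*T))*T*T) ⇒ (((i*T))*T*T)   [T ::= i]
(((i*T))*T*T) ⇒ (((i*i))*T*T)   [T ::= i]
(((i*i))*T*T) ⇒ (((i*i))*i*T)   [T ::= i]
(((i*i))*i*T) ⇒ (((i*i))*i*i)   [T ::= i]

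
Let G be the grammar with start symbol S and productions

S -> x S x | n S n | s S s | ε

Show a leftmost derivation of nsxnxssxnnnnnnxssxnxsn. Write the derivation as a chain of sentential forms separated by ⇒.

S ⇒ nSn ⇒ nsSsn ⇒ nsxSxsn ⇒ nsxnSnxsn ⇒ nsxnxSxnxsn ⇒ nsxnxsSsxnxsn ⇒ nsxnxssSssxnxsn ⇒ nsxnxssxSxssxnxsn ⇒ nsxnxssxnSnxssxnxsn ⇒ nsxnxssxnnSnnxssxnxsn ⇒ nsxnxssxnnnSnnnxssxnxsn ⇒ nsxnxssxnnnnnnxssxnxsn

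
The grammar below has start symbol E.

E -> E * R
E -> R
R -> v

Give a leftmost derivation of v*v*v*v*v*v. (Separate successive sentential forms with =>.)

E => E*R   [E -> E * R]
E*R => E*R*R   [E -> E * R]
E*R*R => E*R*R*R   [E -> E * R]
E*R*R*R => E*R*R*R*R   [E -> E * R]
E*R*R*R*R => E*R*R*R*R*R   [E -> E * R]
E*R*R*R*R*R => R*R*R*R*R*R   [E -> R]
R*R*R*R*R*R => v*R*R*R*R*R   [R -> v]
v*R*R*R*R*R => v*v*R*R*R*R   [R -> v]
v*v*R*R*R*R => v*v*v*R*R*R   [R -> v]
v*v*v*R*R*R => v*v*v*v*R*R   [R -> v]
v*v*v*v*R*R => v*v*v*v*v*R   [R -> v]
v*v*v*v*v*R => v*v*v*v*v*v   [R -> v]

E=>E*R=>E*R*R=>E*R*R*R=>E*R*R*R*R=>E*R*R*R*R*R=>R*R*R*R*R*R=>v*R*R*R*R*R=>v*v*R*R*R*R=>v*v*v*R*R*R=>v*v*v*v*R*R=>v*v*v*v*v*R=>v*v*v*v*v*v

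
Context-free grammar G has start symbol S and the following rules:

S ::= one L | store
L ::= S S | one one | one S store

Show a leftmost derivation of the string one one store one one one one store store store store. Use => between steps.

S => one L   [S ::= one L]
one L => one S S   [L ::= S S]
one S S => one one L S   [S ::= one L]
one one L S => one one S S S   [L ::= S S]
one one S S S => one one store S S   [S ::= store]
one one store S S => one one store one L S   [S ::= one L]
one one store one L S => one one store one one S store S   [L ::= one S store]
one one store one one S store S => one one store one one one L store S   [S ::= one L]
one one store one one one L store S => one one store one one one one S store store S   [L ::= one S store]
one one store one one one one S store store S => one one store one one one one store store store S   [S ::= store]
one one store one one one one store store store S => one one store one one one one store store store store   [S ::= store]

S => one L => one S S => one one L S => one one S S S => one one store S S => one one store one L S => one one store one one S store S => one one store one one one L store S => one one store one one one one S store store S => one one store one one one one store store store S => one one store one one one one store store store store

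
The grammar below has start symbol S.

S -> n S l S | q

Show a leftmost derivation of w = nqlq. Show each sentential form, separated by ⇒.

S ⇒ nSlS ⇒ nqlS ⇒ nqlq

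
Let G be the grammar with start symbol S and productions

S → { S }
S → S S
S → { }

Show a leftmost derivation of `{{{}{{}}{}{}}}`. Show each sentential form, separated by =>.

S => {S}   [S → { S }]
{S} => {{S}}   [S → { S }]
{{S}} => {{SS}}   [S → S S]
{{SS}} => {{SSS}}   [S → S S]
{{SSS}} => {{{}SS}}   [S → { }]
{{{}SS}} => {{{}SSS}}   [S → S S]
{{{}SSS}} => {{{}{S}SS}}   [S → { S }]
{{{}{S}SS}} => {{{}{{}}SS}}   [S → { }]
{{{}{{}}SS}} => {{{}{{}}{}S}}   [S → { }]
{{{}{{}}{}S}} => {{{}{{}}{}{}}}   [S → { }]

S => {S} => {{S}} => {{SS}} => {{SSS}} => {{{}SS}} => {{{}SSS}} => {{{}{S}SS}} => {{{}{{}}SS}} => {{{}{{}}{}S}} => {{{}{{}}{}{}}}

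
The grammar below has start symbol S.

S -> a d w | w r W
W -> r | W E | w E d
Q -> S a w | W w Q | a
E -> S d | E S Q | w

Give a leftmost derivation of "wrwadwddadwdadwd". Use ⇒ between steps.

S ⇒ wrW ⇒ wrWE ⇒ wrWEE ⇒ wrwEdEE ⇒ wrwSddEE ⇒ wrwadwddEE ⇒ wrwadwddSdE ⇒ wrwadwddadwdE ⇒ wrwadwddadwdSd ⇒ wrwadwddadwdadwd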